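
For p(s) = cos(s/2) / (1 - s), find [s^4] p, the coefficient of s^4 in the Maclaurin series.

Expand each factor separately, then convolve coefficients.
[s^0] = 1;  [s^1] = 1;  [s^2] = 7/8;  [s^3] = 7/8;  [s^4] = 337/384.
So c_4 = p^(4)(0)/4! = 337/384.

337/384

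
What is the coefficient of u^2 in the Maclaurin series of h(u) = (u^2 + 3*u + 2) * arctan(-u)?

-3

Shift and add copies of the series according to the polynomial's terms.
h(0) = 0
h′(0) = -2
h′′(0) = -6
Dividing each by k! gives the coefficients c_0, ..., c_2.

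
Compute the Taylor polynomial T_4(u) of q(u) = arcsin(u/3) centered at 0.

q(0) = 0
q′(0) = 1/3
q′′(0) = 0
q′′′(0) = 1/27
q^(4)(0) = 0
Dividing each by k! gives the coefficients c_0, ..., c_4.

u^3/162 + u/3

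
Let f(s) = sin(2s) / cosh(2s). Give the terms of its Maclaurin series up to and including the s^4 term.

Write the quotient as an unknown series and match coefficients against numerator = denominator · series.
f(0) = 0
f′(0) = 2
f′′(0) = 0
f′′′(0) = -32
f^(4)(0) = 0

-16*s^3/3 + 2*s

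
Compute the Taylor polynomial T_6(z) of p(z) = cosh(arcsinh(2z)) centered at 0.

4*z^6 - 2*z^4 + 2*z^2 + 1

Plug the Maclaurin series of the inner function into that of the outer and collect terms.
p(0) = 1
p′(0) = 0
p′′(0) = 4
p′′′(0) = 0
p^(4)(0) = -48
p^(5)(0) = 0
p^(6)(0) = 2880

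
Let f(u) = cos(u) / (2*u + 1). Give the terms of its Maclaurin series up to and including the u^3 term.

Multiply the numerator's expansion by the denominator's geometric series.
f(0) = 1
f′(0) = -2
f′′(0) = 7
f′′′(0) = -42

-7*u^3 + 7*u^2/2 - 2*u + 1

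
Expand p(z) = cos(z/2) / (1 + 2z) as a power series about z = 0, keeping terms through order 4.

5953*z^4/384 - 31*z^3/4 + 31*z^2/8 - 2*z + 1

Expand each factor separately, then convolve coefficients.
p(0) = 1
p′(0) = -2
p′′(0) = 31/4
p′′′(0) = -93/2
p^(4)(0) = 5953/16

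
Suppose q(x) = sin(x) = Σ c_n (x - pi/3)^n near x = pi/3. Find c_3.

q(pi/3) = sqrt(3)/2
q′(pi/3) = 1/2
q′′(pi/3) = -sqrt(3)/2
q′′′(pi/3) = -1/2
So c_3 = q′′′(pi/3)/3! = -1/12.

-1/12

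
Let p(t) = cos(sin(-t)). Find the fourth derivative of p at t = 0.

Plug the Maclaurin series of the inner function into that of the outer and collect terms.
From the series, [t^4] p = 5/24; multiply by 4! = 24 to get 5.

5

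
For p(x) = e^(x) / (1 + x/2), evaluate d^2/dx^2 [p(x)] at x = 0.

1/2

Multiply the two series term by term and collect like powers.
The coefficient of x^2 in the expansion is 1/4, so p′′(0) = 2! * (1/4) = 1/2.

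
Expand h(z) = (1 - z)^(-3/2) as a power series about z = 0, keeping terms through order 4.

315*z^4/128 + 35*z^3/16 + 15*z^2/8 + 3*z/2 + 1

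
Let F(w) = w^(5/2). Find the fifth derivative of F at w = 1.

45/32

Apply the Taylor formula c_k = f^(k)(a)/k!.
From the series, [(w - 1)^5] F = 3/256; multiply by 5! = 120 to get 45/32.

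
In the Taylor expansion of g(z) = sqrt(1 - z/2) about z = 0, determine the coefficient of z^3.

-1/128

Differentiate repeatedly and evaluate at the center.
g(0) = 1
g′(0) = -1/4
g′′(0) = -1/16
g′′′(0) = -3/64
So c_3 = g′′′(0)/3! = -1/128.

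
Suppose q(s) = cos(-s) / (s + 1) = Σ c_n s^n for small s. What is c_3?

-1/2

Multiply the numerator's expansion by the denominator's geometric series.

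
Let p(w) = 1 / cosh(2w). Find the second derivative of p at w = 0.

Divide the numerator series by the denominator series (power-series long division).
The coefficient of w^2 in the expansion is -2, so p′′(0) = 2! * (-2) = -4.

-4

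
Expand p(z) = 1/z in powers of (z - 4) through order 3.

-(z - 4)^3/256 + (z - 4)^2/64 - (z - 4)/16 + 1/4

[(z - 4)^0] = 1/4;  [(z - 4)^1] = -1/16;  [(z - 4)^2] = 1/64;  [(z - 4)^3] = -1/256.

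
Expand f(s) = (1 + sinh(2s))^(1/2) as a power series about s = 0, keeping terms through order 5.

Compose series: expand the inner function first, then feed it into the outer expansion.
f(0) = 1
f′(0) = 1
f′′(0) = -1
f′′′(0) = 7
f^(4)(0) = -31
f^(5)(0) = 241

241*s^5/120 - 31*s^4/24 + 7*s^3/6 - s^2/2 + s + 1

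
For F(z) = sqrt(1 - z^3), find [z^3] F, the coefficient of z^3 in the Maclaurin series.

F(0) = 1
F′(0) = 0
F′′(0) = 0
F′′′(0) = -3
So c_3 = F′′′(0)/3! = -1/2.

-1/2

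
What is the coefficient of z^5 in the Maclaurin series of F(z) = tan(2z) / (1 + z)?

134/15

Take the Cauchy product of the two expansions.
F(0) = 0
F′(0) = 2
F′′(0) = -4
F′′′(0) = 28
F^(4)(0) = -112
F^(5)(0) = 1072
So c_5 = F^(5)(0)/5! = 134/15.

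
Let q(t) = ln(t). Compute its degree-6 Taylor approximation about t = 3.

-(t - 3)^6/4374 + (t - 3)^5/1215 - (t - 3)^4/324 + (t - 3)^3/81 - (t - 3)^2/18 + (t - 3)/3 + ln(3)

[(t - 3)^0] = ln(3);  [(t - 3)^1] = 1/3;  [(t - 3)^2] = -1/18;  [(t - 3)^3] = 1/81;  [(t - 3)^4] = -1/324;  [(t - 3)^5] = 1/1215;  [(t - 3)^6] = -1/4374.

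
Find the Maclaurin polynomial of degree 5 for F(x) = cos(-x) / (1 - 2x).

337*x^5/12 + 337*x^4/24 + 7*x^3 + 7*x^2/2 + 2*x + 1

Take the Cauchy product of the two expansions.
[x^0] = 1;  [x^1] = 2;  [x^2] = 7/2;  [x^3] = 7;  [x^4] = 337/24;  [x^5] = 337/12.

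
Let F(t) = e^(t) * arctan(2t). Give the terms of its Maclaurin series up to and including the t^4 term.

-7*t^4/3 - 5*t^3/3 + 2*t^2 + 2*t

Write out both Maclaurin series and multiply, keeping only the needed powers.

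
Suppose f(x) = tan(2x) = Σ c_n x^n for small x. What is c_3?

[x^0] = 0;  [x^1] = 2;  [x^2] = 0;  [x^3] = 8/3.

8/3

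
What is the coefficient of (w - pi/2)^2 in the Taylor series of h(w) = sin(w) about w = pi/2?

-1/2

h(pi/2) = 1
h′(pi/2) = 0
h′′(pi/2) = -1
So c_2 = h′′(pi/2)/2! = -1/2.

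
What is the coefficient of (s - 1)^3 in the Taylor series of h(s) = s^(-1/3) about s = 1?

Compute the successive derivatives at the expansion point and divide by k!.

-14/81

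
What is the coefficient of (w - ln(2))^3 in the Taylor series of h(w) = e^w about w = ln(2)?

1/3

h(ln(2)) = 2
h′(ln(2)) = 2
h′′(ln(2)) = 2
h′′′(ln(2)) = 2
Dividing each by k! gives the coefficients c_0, ..., c_3.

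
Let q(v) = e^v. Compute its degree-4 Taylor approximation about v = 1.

Apply the Taylor formula c_k = f^(k)(a)/k!.
q(1) = e
q′(1) = e
q′′(1) = e
q′′′(1) = e
q^(4)(1) = e
Dividing each by k! gives the coefficients c_0, ..., c_4.

e*(v - 1)^4/24 + e*(v - 1)^3/6 + e*(v - 1)^2/2 + e*(v - 1) + e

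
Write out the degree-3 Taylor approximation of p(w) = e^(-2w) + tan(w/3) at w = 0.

Expand each term separately and add.

-107*w^3/81 + 2*w^2 - 5*w/3 + 1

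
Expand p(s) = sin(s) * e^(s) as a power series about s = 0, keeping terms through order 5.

Multiply the two series term by term and collect like powers.
[s^0] = 0;  [s^1] = 1;  [s^2] = 1;  [s^3] = 1/3;  [s^4] = 0;  [s^5] = -1/30.

-s^5/30 + s^3/3 + s^2 + s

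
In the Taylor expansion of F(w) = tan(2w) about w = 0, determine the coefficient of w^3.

8/3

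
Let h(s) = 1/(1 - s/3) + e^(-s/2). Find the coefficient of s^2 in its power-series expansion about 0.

Combine the two series term by term.
h(0) = 2
h′(0) = -1/6
h′′(0) = 17/36

17/72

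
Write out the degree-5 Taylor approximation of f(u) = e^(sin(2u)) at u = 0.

Let u equal the inner series; expand the outer function in u and truncate.
f(0) = 1
f′(0) = 2
f′′(0) = 4
f′′′(0) = 0
f^(4)(0) = -48
f^(5)(0) = -256
Dividing each by k! gives the coefficients c_0, ..., c_5.

-32*u^5/15 - 2*u^4 + 2*u^2 + 2*u + 1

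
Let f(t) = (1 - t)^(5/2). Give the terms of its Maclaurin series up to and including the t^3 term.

-5*t^3/16 + 15*t^2/8 - 5*t/2 + 1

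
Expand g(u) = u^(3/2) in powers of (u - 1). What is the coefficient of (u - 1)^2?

c_2 = g′′(1)/2! = 3/8.

3/8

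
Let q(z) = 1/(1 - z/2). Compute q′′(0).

1/2

Apply the Taylor formula c_k = f^(k)(a)/k!.
From the series, [z^2] q = 1/4; multiply by 2! = 2 to get 1/2.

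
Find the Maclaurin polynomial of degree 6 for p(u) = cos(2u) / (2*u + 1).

Use 1/(1 - r) = Σ r^k on the denominator, then take the Cauchy product.
p(0) = 1
p′(0) = -2
p′′(0) = 4
p′′′(0) = -24
p^(4)(0) = 208
p^(5)(0) = -2080
p^(6)(0) = 24896

1556*u^6/45 - 52*u^5/3 + 26*u^4/3 - 4*u^3 + 2*u^2 - 2*u + 1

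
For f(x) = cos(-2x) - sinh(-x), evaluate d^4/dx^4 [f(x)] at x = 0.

Add the two expansions coefficient-wise.
The coefficient of x^4 in the expansion is 2/3, so f^(4)(0) = 4! * (2/3) = 16.

16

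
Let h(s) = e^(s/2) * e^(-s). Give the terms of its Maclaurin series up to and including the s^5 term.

Write out both Maclaurin series and multiply, keeping only the needed powers.
h(0) = 1
h′(0) = -1/2
h′′(0) = 1/4
h′′′(0) = -1/8
h^(4)(0) = 1/16
h^(5)(0) = -1/32
Dividing each by k! gives the coefficients c_0, ..., c_5.

-s^5/3840 + s^4/384 - s^3/48 + s^2/8 - s/2 + 1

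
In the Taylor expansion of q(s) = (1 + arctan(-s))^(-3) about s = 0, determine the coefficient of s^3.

Substitute the inner expansion into the outer series and collect powers.
q(0) = 1
q′(0) = 3
q′′(0) = 12
q′′′(0) = 54
So c_3 = q′′′(0)/3! = 9.

9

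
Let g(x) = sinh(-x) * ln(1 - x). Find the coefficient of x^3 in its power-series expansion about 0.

Write out both Maclaurin series and multiply, keeping only the needed powers.
[x^0] = 0;  [x^1] = 0;  [x^2] = 1;  [x^3] = 1/2.
So c_3 = g′′′(0)/3! = 1/2.

1/2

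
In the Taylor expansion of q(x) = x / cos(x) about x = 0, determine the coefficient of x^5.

Invert the denominator's series and multiply.

5/24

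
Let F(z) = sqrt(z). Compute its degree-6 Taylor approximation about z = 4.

-21*(z - 4)^6/2097152 + 7*(z - 4)^5/131072 - 5*(z - 4)^4/16384 + (z - 4)^3/512 - (z - 4)^2/64 + (z - 4)/4 + 2

[(z - 4)^0] = 2;  [(z - 4)^1] = 1/4;  [(z - 4)^2] = -1/64;  [(z - 4)^3] = 1/512;  [(z - 4)^4] = -5/16384;  [(z - 4)^5] = 7/131072;  [(z - 4)^6] = -21/2097152.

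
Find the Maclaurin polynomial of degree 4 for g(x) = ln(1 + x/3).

-x^4/324 + x^3/81 - x^2/18 + x/3

g(0) = 0
g′(0) = 1/3
g′′(0) = -1/9
g′′′(0) = 2/27
g^(4)(0) = -2/27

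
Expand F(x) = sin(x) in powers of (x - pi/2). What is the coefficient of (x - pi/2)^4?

1/24

[(x - pi/2)^0] = 1;  [(x - pi/2)^1] = 0;  [(x - pi/2)^2] = -1/2;  [(x - pi/2)^3] = 0;  [(x - pi/2)^4] = 1/24.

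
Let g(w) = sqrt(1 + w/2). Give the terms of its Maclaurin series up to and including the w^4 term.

-5*w^4/2048 + w^3/128 - w^2/32 + w/4 + 1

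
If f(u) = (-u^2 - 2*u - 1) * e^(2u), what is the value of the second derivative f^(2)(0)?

-14

Distribute the polynomial across the series and collect like powers.
The coefficient of u^2 in the expansion is -7, so f′′(0) = 2! * (-7) = -14.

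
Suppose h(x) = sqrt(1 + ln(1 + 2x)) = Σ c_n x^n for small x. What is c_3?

17/6

Compose series: expand the inner function first, then feed it into the outer expansion.
h(0) = 1
h′(0) = 1
h′′(0) = -3
h′′′(0) = 17
So c_3 = h′′′(0)/3! = 17/6.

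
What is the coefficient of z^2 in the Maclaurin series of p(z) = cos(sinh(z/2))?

Plug the Maclaurin series of the inner function into that of the outer and collect terms.
p(0) = 1
p′(0) = 0
p′′(0) = -1/4
So c_2 = p′′(0)/2! = -1/8.

-1/8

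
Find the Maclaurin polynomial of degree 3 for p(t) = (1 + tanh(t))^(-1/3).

-5*t^3/81 + 2*t^2/9 - t/3 + 1

Compose series: expand the inner function first, then feed it into the outer expansion.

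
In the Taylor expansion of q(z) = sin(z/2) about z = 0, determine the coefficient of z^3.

-1/48

q(0) = 0
q′(0) = 1/2
q′′(0) = 0
q′′′(0) = -1/8
So c_3 = q′′′(0)/3! = -1/48.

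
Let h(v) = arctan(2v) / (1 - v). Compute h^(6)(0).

Use 1/(1 - r) = Σ r^k on the denominator, then take the Cauchy product.
From the series, [v^6] h = 86/15; multiply by 6! = 720 to get 4128.

4128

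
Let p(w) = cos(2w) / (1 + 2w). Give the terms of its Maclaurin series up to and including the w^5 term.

Write out both Maclaurin series and multiply, keeping only the needed powers.
p(0) = 1
p′(0) = -2
p′′(0) = 4
p′′′(0) = -24
p^(4)(0) = 208
p^(5)(0) = -2080

-52*w^5/3 + 26*w^4/3 - 4*w^3 + 2*w^2 - 2*w + 1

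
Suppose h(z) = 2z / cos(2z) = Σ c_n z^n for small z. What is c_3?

Invert the denominator's series and multiply.
h(0) = 0
h′(0) = 2
h′′(0) = 0
h′′′(0) = 24
The Taylor polynomial is Σ h^(k)(0)/k! · z^k.

4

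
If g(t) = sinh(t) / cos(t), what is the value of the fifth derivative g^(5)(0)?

36

Divide the numerator series by the denominator series (power-series long division).
The coefficient of t^5 in the expansion is 3/10, so g^(5)(0) = 5! * (3/10) = 36.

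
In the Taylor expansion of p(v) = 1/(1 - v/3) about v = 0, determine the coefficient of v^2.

1/9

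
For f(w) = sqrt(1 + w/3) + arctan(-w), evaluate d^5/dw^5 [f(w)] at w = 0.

Expand each term separately and add.
The coefficient of w^5 in the expansion is -62173/311040, so f^(5)(0) = 5! * (-62173/311040) = -62173/2592.

-62173/2592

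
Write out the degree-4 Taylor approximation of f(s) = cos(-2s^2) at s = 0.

1 - 2*s^4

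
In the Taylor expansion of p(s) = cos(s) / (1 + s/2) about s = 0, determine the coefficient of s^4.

Multiply the two series term by term and collect like powers.
p(0) = 1
p′(0) = -1/2
p′′(0) = -1/2
p′′′(0) = 3/4
p^(4)(0) = -1/2

-1/48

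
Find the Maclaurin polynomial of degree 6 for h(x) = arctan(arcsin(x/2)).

Plug the Maclaurin series of the inner function into that of the outer and collect terms.
h(0) = 0
h′(0) = 1/2
h′′(0) = 0
h′′′(0) = -1/8
h^(4)(0) = 0
h^(5)(0) = 13/32
h^(6)(0) = 0

13*x^5/3840 - x^3/48 + x/2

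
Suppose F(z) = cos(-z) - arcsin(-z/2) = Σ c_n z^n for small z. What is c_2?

-1/2

Expand each term separately and add.
F(0) = 1
F′(0) = 1/2
F′′(0) = -1
The Taylor polynomial is Σ F^(k)(0)/k! · z^k.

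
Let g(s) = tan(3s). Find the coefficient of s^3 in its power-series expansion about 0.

Use the known series and substitute for the argument.
g(0) = 0
g′(0) = 3
g′′(0) = 0
g′′′(0) = 54
So c_3 = g′′′(0)/3! = 9.

9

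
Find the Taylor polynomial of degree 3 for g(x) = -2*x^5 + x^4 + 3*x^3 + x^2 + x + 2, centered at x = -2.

Compute the successive derivatives at the expansion point and divide by k!.

-85*(x + 2)^3 + 167*(x + 2)^2 - 159*(x + 2) + 60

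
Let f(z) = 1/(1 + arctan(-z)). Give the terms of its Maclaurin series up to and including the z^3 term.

2*z^3/3 + z^2 + z + 1

Compose series: expand the inner function first, then feed it into the outer expansion.
f(0) = 1
f′(0) = 1
f′′(0) = 2
f′′′(0) = 4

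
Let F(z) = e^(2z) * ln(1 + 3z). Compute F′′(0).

Expand each factor separately, then convolve coefficients.
The coefficient of z^2 in the expansion is 3/2, so F′′(0) = 2! * (3/2) = 3.

3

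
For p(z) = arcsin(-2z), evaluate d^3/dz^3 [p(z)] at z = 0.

-8

From the series, [z^3] p = -4/3; multiply by 3! = 6 to get -8.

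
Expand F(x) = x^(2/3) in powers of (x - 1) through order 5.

[(x - 1)^0] = 1;  [(x - 1)^1] = 2/3;  [(x - 1)^2] = -1/9;  [(x - 1)^3] = 4/81;  [(x - 1)^4] = -7/243;  [(x - 1)^5] = 14/729.

14*(x - 1)^5/729 - 7*(x - 1)^4/243 + 4*(x - 1)^3/81 - (x - 1)^2/9 + 2*(x - 1)/3 + 1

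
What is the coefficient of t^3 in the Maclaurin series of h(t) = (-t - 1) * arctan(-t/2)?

-1/24

Shift and add copies of the series according to the polynomial's terms.
[t^0] = 0;  [t^1] = 1/2;  [t^2] = 1/2;  [t^3] = -1/24.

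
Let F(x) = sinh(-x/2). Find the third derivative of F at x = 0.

-1/8

The coefficient of x^3 in the expansion is -1/48, so F′′′(0) = 3! * (-1/48) = -1/8.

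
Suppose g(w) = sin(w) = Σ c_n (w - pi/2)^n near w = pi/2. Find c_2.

-1/2

Apply the Taylor formula c_k = f^(k)(a)/k!.
So c_2 = g′′(pi/2)/2! = -1/2.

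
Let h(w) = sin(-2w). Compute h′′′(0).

8

The coefficient of w^3 in the expansion is 4/3, so h′′′(0) = 3! * (4/3) = 8.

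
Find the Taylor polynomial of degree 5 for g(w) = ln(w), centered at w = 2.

Apply the Taylor formula c_k = f^(k)(a)/k!.
[(w - 2)^0] = ln(2);  [(w - 2)^1] = 1/2;  [(w - 2)^2] = -1/8;  [(w - 2)^3] = 1/24;  [(w - 2)^4] = -1/64;  [(w - 2)^5] = 1/160.

(w - 2)^5/160 - (w - 2)^4/64 + (w - 2)^3/24 - (w - 2)^2/8 + (w - 2)/2 + ln(2)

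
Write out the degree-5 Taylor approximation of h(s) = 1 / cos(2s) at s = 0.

10*s^4/3 + 2*s^2 + 1

Invert the denominator's series and multiply.
[s^0] = 1;  [s^1] = 0;  [s^2] = 2;  [s^3] = 0;  [s^4] = 10/3;  [s^5] = 0.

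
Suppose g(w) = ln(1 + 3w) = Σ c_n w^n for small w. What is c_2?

Compute the successive derivatives at the expansion point and divide by k!.

-9/2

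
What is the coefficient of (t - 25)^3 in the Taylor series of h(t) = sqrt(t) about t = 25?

1/50000

[(t - 25)^0] = 5;  [(t - 25)^1] = 1/10;  [(t - 25)^2] = -1/1000;  [(t - 25)^3] = 1/50000.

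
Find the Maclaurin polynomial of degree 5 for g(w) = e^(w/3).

w^5/29160 + w^4/1944 + w^3/162 + w^2/18 + w/3 + 1

[w^0] = 1;  [w^1] = 1/3;  [w^2] = 1/18;  [w^3] = 1/162;  [w^4] = 1/1944;  [w^5] = 1/29160.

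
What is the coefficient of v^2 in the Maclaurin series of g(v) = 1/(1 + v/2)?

1/4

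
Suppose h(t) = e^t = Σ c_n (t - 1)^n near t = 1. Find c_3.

h(1) = e
h′(1) = e
h′′(1) = e
h′′′(1) = e
So c_3 = h′′′(1)/3! = e/6.

e/6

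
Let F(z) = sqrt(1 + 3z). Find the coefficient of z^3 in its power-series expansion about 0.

27/16

[z^0] = 1;  [z^1] = 3/2;  [z^2] = -9/8;  [z^3] = 27/16.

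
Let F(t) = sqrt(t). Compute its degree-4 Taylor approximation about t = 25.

-(t - 25)^4/2000000 + (t - 25)^3/50000 - (t - 25)^2/1000 + (t - 25)/10 + 5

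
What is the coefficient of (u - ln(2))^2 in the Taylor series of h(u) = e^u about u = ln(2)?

h(ln(2)) = 2
h′(ln(2)) = 2
h′′(ln(2)) = 2

1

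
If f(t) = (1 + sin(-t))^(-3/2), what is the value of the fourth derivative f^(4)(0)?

Substitute the inner expansion into the outer series and collect powers.
The coefficient of t^4 in the expansion is 235/128, so f^(4)(0) = 4! * (235/128) = 705/16.

705/16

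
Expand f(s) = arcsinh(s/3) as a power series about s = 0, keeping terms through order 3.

Apply the Taylor formula c_k = f^(k)(a)/k!.
f(0) = 0
f′(0) = 1/3
f′′(0) = 0
f′′′(0) = -1/27
Dividing each by k! gives the coefficients c_0, ..., c_3.

-s^3/162 + s/3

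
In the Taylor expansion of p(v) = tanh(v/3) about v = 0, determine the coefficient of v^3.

p(0) = 0
p′(0) = 1/3
p′′(0) = 0
p′′′(0) = -2/27

-1/81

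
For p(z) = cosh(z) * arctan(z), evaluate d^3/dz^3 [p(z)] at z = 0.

Write out both Maclaurin series and multiply, keeping only the needed powers.
From the series, [z^3] p = 1/6; multiply by 3! = 6 to get 1.

1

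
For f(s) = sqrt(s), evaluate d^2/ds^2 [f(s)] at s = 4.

-1/32

Apply the Taylor formula c_k = f^(k)(a)/k!.
From the series, [(s - 4)^2] f = -1/64; multiply by 2! = 2 to get -1/32.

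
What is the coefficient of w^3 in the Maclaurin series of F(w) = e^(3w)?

Differentiate repeatedly and evaluate at the center.
F(0) = 1
F′(0) = 3
F′′(0) = 9
F′′′(0) = 27

9/2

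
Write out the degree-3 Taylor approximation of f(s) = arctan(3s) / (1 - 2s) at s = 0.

Multiply the two series term by term and collect like powers.
[s^0] = 0;  [s^1] = 3;  [s^2] = 6;  [s^3] = 3.

3*s^3 + 6*s^2 + 3*s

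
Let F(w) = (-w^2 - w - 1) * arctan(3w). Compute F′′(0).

Shift and add copies of the series according to the polynomial's terms.
From the series, [w^2] F = -3; multiply by 2! = 2 to get -6.

-6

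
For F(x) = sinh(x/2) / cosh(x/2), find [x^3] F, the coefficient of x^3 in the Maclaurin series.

Write the quotient as an unknown series and match coefficients against numerator = denominator · series.
F(0) = 0
F′(0) = 1/2
F′′(0) = 0
F′′′(0) = -1/4

-1/24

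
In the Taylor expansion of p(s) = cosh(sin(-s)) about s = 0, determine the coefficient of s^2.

1/2

Let u equal the inner series; expand the outer function in u and truncate.
[s^0] = 1;  [s^1] = 0;  [s^2] = 1/2.
So c_2 = p′′(0)/2! = 1/2.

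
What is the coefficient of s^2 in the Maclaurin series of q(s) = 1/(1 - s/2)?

1/4

[s^0] = 1;  [s^1] = 1/2;  [s^2] = 1/4.
So c_2 = q′′(0)/2! = 1/4.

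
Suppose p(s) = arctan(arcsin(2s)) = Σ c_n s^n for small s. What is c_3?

Plug the Maclaurin series of the inner function into that of the outer and collect terms.
p(0) = 0
p′(0) = 2
p′′(0) = 0
p′′′(0) = -8

-4/3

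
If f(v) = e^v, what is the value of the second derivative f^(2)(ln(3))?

Apply the Taylor formula c_k = f^(k)(a)/k!.
The coefficient of (v - ln(3))^2 in the expansion is 3/2, so f′′(ln(3)) = 2! * (3/2) = 3.

3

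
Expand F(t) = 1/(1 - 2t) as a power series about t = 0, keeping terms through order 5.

F(0) = 1
F′(0) = 2
F′′(0) = 8
F′′′(0) = 48
F^(4)(0) = 384
F^(5)(0) = 3840

32*t^5 + 16*t^4 + 8*t^3 + 4*t^2 + 2*t + 1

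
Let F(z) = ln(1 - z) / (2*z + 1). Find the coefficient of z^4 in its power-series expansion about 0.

77/12

Multiply the numerator's expansion by the denominator's geometric series.
[z^0] = 0;  [z^1] = -1;  [z^2] = 3/2;  [z^3] = -10/3;  [z^4] = 77/12.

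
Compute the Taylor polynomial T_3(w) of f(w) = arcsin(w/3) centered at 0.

Use the known series and substitute for the argument.
f(0) = 0
f′(0) = 1/3
f′′(0) = 0
f′′′(0) = 1/27

w^3/162 + w/3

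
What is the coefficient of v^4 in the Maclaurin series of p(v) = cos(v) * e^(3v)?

Multiply the two series term by term and collect like powers.
[v^0] = 1;  [v^1] = 3;  [v^2] = 4;  [v^3] = 3;  [v^4] = 7/6.
So c_4 = p^(4)(0)/4! = 7/6.

7/6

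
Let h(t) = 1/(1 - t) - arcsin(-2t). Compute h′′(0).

Combine the two series term by term.
The coefficient of t^2 in the expansion is 1, so h′′(0) = 2! * (1) = 2.

2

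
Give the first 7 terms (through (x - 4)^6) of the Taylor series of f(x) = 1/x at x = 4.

(x - 4)^6/16384 - (x - 4)^5/4096 + (x - 4)^4/1024 - (x - 4)^3/256 + (x - 4)^2/64 - (x - 4)/16 + 1/4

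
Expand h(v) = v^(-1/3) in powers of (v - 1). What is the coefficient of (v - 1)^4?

Differentiate repeatedly and evaluate at the center.
h(1) = 1
h′(1) = -1/3
h′′(1) = 4/9
h′′′(1) = -28/27
h^(4)(1) = 280/81
So c_4 = h^(4)(1)/4! = 35/243.

35/243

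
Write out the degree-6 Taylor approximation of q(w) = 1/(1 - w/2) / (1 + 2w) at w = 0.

3277*w^6/64 - 819*w^5/32 + 205*w^4/16 - 51*w^3/8 + 13*w^2/4 - 3*w/2 + 1

Expand each factor separately, then convolve coefficients.
[w^0] = 1;  [w^1] = -3/2;  [w^2] = 13/4;  [w^3] = -51/8;  [w^4] = 205/16;  [w^5] = -819/32;  [w^6] = 3277/64.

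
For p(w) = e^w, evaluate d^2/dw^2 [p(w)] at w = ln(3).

3

The coefficient of (w - ln(3))^2 in the expansion is 3/2, so p′′(ln(3)) = 2! * (3/2) = 3.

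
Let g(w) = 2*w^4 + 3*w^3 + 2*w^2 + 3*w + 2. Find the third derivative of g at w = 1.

The coefficient of (w - 1)^3 in the expansion is 11, so g′′′(1) = 3! * (11) = 66.

66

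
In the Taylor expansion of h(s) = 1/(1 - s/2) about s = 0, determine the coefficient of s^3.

Use the known series and substitute for the argument.
So c_3 = h′′′(0)/3! = 1/8.

1/8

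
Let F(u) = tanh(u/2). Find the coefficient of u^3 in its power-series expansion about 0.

Use the known series and substitute for the argument.
F(0) = 0
F′(0) = 1/2
F′′(0) = 0
F′′′(0) = -1/4
Then c_k = F^(k)(0)/k! gives each Taylor coefficient.

-1/24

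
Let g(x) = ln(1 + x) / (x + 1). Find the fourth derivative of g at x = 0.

-50

Use 1/(1 - r) = Σ r^k on the denominator, then take the Cauchy product.
From the series, [x^4] g = -25/12; multiply by 4! = 24 to get -50.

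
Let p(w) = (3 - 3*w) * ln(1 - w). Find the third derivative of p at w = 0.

3

Multiply each power in the prefactor through the base expansion.
From the series, [w^3] p = 1/2; multiply by 3! = 6 to get 3.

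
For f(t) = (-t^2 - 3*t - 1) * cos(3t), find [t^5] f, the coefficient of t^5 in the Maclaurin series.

Shift and add copies of the series according to the polynomial's terms.
f(0) = -1
f′(0) = -3
f′′(0) = 7
f′′′(0) = 81
f^(4)(0) = 27
f^(5)(0) = -1215

-81/8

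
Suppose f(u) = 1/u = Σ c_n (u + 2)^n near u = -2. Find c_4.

f(-2) = -1/2
f′(-2) = -1/4
f′′(-2) = -1/4
f′′′(-2) = -3/8
f^(4)(-2) = -3/4

-1/32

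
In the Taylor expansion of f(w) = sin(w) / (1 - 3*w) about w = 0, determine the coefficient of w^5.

Expand 1/(denominator) as a geometric series and multiply by the numerator's series.
f(0) = 0
f′(0) = 1
f′′(0) = 6
f′′′(0) = 53
f^(4)(0) = 636
f^(5)(0) = 9541
Then c_k = f^(k)(0)/k! gives each Taylor coefficient.

9541/120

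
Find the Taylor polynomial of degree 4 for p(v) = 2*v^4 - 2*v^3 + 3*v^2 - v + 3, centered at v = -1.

p(-1) = 11
p′(-1) = -21
p′′(-1) = 42
p′′′(-1) = -60
p^(4)(-1) = 48

2*(v + 1)^4 - 10*(v + 1)^3 + 21*(v + 1)^2 - 21*(v + 1) + 11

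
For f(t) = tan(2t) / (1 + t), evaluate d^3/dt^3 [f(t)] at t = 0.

Multiply the two series term by term and collect like powers.
The coefficient of t^3 in the expansion is 14/3, so f′′′(0) = 3! * (14/3) = 28.

28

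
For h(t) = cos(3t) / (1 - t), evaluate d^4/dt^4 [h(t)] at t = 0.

-3

Write out both Maclaurin series and multiply, keeping only the needed powers.
The coefficient of t^4 in the expansion is -1/8, so h^(4)(0) = 4! * (-1/8) = -3.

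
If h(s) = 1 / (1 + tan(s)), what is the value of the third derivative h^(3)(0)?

Use the geometric series for the reciprocal, then substitute.
The coefficient of s^3 in the expansion is -4/3, so h′′′(0) = 3! * (-4/3) = -8.

-8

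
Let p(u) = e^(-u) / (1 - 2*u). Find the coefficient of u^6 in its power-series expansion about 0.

27949/720

Expand 1/(denominator) as a geometric series and multiply by the numerator's series.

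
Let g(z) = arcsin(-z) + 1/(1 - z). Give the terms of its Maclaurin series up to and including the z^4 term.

Add the two expansions coefficient-wise.
[z^0] = 1;  [z^1] = 0;  [z^2] = 1;  [z^3] = 5/6;  [z^4] = 1.

z^4 + 5*z^3/6 + z^2 + 1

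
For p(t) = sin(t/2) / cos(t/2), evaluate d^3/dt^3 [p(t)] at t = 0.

1/4

Divide the numerator series by the denominator series (power-series long division).
The coefficient of t^3 in the expansion is 1/24, so p′′′(0) = 3! * (1/24) = 1/4.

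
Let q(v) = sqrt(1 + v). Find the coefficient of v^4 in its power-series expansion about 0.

Differentiate repeatedly and evaluate at the center.
So c_4 = q^(4)(0)/4! = -5/128.

-5/128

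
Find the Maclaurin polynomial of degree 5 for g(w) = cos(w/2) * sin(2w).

Take the Cauchy product of the two expansions.
g(0) = 0
g′(0) = 2
g′′(0) = 0
g′′′(0) = -19/2
g^(4)(0) = 0
g^(5)(0) = 421/8

421*w^5/960 - 19*w^3/12 + 2*w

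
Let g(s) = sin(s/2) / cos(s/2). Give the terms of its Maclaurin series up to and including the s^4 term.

s^3/24 + s/2

Write the quotient as an unknown series and match coefficients against numerator = denominator · series.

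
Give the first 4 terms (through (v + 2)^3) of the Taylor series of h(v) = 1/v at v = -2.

-(v + 2)^3/16 - (v + 2)^2/8 - (v + 2)/4 - 1/2

h(-2) = -1/2
h′(-2) = -1/4
h′′(-2) = -1/4
h′′′(-2) = -3/8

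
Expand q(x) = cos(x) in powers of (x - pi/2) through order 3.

(x - pi/2)^3/6 - (x - pi/2)

q(pi/2) = 0
q′(pi/2) = -1
q′′(pi/2) = 0
q′′′(pi/2) = 1
Dividing each by k! gives the coefficients c_0, ..., c_3.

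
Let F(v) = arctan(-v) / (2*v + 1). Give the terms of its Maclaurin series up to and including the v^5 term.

-223*v^5/15 + 22*v^4/3 - 11*v^3/3 + 2*v^2 - v

Expand 1/(denominator) as a geometric series and multiply by the numerator's series.
F(0) = 0
F′(0) = -1
F′′(0) = 4
F′′′(0) = -22
F^(4)(0) = 176
F^(5)(0) = -1784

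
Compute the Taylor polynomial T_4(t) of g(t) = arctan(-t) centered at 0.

t^3/3 - t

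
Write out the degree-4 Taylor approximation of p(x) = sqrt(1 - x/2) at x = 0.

Compute the successive derivatives at the expansion point and divide by k!.
p(0) = 1
p′(0) = -1/4
p′′(0) = -1/16
p′′′(0) = -3/64
p^(4)(0) = -15/256
Dividing each by k! gives the coefficients c_0, ..., c_4.

-5*x^4/2048 - x^3/128 - x^2/32 - x/4 + 1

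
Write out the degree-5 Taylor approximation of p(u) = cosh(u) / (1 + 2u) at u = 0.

-433*u^5/12 + 433*u^4/24 - 9*u^3 + 9*u^2/2 - 2*u + 1

Expand each factor separately, then convolve coefficients.
p(0) = 1
p′(0) = -2
p′′(0) = 9
p′′′(0) = -54
p^(4)(0) = 433
p^(5)(0) = -4330
The Taylor polynomial is Σ p^(k)(0)/k! · u^k.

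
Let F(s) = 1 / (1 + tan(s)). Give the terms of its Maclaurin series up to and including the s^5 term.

-32*s^5/15 + 5*s^4/3 - 4*s^3/3 + s^2 - s + 1

Write 1/(1+u) = 1 - u + u^2 - u^3 + ... and substitute the series for u.
F(0) = 1
F′(0) = -1
F′′(0) = 2
F′′′(0) = -8
F^(4)(0) = 40
F^(5)(0) = -256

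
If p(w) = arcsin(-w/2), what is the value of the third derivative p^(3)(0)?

From the series, [w^3] p = -1/48; multiply by 3! = 6 to get -1/8.

-1/8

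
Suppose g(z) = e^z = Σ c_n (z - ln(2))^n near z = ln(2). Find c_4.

1/12

g(ln(2)) = 2
g′(ln(2)) = 2
g′′(ln(2)) = 2
g′′′(ln(2)) = 2
g^(4)(ln(2)) = 2
The Taylor polynomial is Σ g^(k)(ln(2))/k! · (z - ln(2))^k.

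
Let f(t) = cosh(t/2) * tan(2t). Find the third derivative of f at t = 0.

Expand each factor separately, then convolve coefficients.
The coefficient of t^3 in the expansion is 35/12, so f′′′(0) = 3! * (35/12) = 35/2.

35/2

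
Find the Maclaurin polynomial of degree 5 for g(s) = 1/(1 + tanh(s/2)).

-s^5/240 + s^4/48 - s^3/12 + s^2/4 - s/2 + 1

Substitute the inner expansion into the outer series and collect powers.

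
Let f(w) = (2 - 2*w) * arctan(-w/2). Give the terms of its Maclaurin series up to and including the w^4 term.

Shift and add copies of the series according to the polynomial's terms.

-w^4/12 + w^3/12 + w^2 - w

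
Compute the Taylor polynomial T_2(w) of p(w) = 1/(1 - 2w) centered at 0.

4*w^2 + 2*w + 1

Apply the Taylor formula c_k = f^(k)(a)/k!.
[w^0] = 1;  [w^1] = 2;  [w^2] = 4.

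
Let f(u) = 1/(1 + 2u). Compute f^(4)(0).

Differentiate repeatedly and evaluate at the center.
The coefficient of u^4 in the expansion is 16, so f^(4)(0) = 4! * (16) = 384.

384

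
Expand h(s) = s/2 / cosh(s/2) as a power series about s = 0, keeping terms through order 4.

Divide the numerator series by the denominator series (power-series long division).
h(0) = 0
h′(0) = 1/2
h′′(0) = 0
h′′′(0) = -3/8
h^(4)(0) = 0

-s^3/16 + s/2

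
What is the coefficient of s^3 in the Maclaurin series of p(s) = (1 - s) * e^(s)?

Distribute the polynomial across the series and collect like powers.

-1/3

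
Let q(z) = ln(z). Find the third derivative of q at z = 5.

2/125

From the series, [(z - 5)^3] q = 1/375; multiply by 3! = 6 to get 2/125.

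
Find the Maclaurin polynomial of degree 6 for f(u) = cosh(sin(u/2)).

Plug the Maclaurin series of the inner function into that of the outer and collect terms.

-u^6/15360 - u^4/128 + u^2/8 + 1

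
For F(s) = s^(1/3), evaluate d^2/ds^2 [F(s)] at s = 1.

Apply the Taylor formula c_k = f^(k)(a)/k!.
The coefficient of (s - 1)^2 in the expansion is -1/9, so F′′(1) = 2! * (-1/9) = -2/9.

-2/9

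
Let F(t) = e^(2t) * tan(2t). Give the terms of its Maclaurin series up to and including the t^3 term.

Take the Cauchy product of the two expansions.
F(0) = 0
F′(0) = 2
F′′(0) = 8
F′′′(0) = 40

20*t^3/3 + 4*t^2 + 2*t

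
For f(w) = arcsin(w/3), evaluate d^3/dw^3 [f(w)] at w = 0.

1/27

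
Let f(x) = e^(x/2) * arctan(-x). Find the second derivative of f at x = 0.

-1

Expand each factor separately, then convolve coefficients.
The coefficient of x^2 in the expansion is -1/2, so f′′(0) = 2! * (-1/2) = -1.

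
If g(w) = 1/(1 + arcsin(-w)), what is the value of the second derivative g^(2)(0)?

Plug the Maclaurin series of the inner function into that of the outer and collect terms.
The coefficient of w^2 in the expansion is 1, so g′′(0) = 2! * (1) = 2.

2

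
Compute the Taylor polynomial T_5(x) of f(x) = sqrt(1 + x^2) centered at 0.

-x^4/8 + x^2/2 + 1

Use the known series and substitute for the argument.
f(0) = 1
f′(0) = 0
f′′(0) = 1
f′′′(0) = 0
f^(4)(0) = -3
f^(5)(0) = 0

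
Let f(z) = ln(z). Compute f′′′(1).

Use the known series and substitute for the argument.
From the series, [(z - 1)^3] f = 1/3; multiply by 3! = 6 to get 2.

2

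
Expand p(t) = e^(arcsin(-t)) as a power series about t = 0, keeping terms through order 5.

Substitute the inner expansion into the outer series and collect powers.
p(0) = 1
p′(0) = -1
p′′(0) = 1
p′′′(0) = -2
p^(4)(0) = 5
p^(5)(0) = -20

-t^5/6 + 5*t^4/24 - t^3/3 + t^2/2 - t + 1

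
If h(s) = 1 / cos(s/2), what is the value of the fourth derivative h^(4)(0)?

5/16

Invert the denominator's series and multiply.
From the series, [s^4] h = 5/384; multiply by 4! = 24 to get 5/16.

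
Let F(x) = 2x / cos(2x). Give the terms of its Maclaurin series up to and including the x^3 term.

4*x^3 + 2*x

Invert the denominator's series and multiply.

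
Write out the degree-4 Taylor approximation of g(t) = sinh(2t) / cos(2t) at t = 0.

Invert the denominator's series and multiply.
g(0) = 0
g′(0) = 2
g′′(0) = 0
g′′′(0) = 32
g^(4)(0) = 0

16*t^3/3 + 2*t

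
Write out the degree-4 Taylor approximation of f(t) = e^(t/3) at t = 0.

f(0) = 1
f′(0) = 1/3
f′′(0) = 1/9
f′′′(0) = 1/27
f^(4)(0) = 1/81
The Taylor polynomial is Σ f^(k)(0)/k! · t^k.

t^4/1944 + t^3/162 + t^2/18 + t/3 + 1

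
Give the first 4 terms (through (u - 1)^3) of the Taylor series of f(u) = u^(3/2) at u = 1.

[(u - 1)^0] = 1;  [(u - 1)^1] = 3/2;  [(u - 1)^2] = 3/8;  [(u - 1)^3] = -1/16.

-(u - 1)^3/16 + 3*(u - 1)^2/8 + 3*(u - 1)/2 + 1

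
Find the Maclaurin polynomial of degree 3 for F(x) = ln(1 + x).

x^3/3 - x^2/2 + x

Differentiate repeatedly and evaluate at the center.
[x^0] = 0;  [x^1] = 1;  [x^2] = -1/2;  [x^3] = 1/3.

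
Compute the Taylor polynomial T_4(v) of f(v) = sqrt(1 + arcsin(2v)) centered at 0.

Compose series: expand the inner function first, then feed it into the outer expansion.
[v^0] = 1;  [v^1] = 1;  [v^2] = -1/2;  [v^3] = 7/6;  [v^4] = -31/24.

-31*v^4/24 + 7*v^3/6 - v^2/2 + v + 1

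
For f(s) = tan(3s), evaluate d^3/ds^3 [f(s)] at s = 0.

54

The coefficient of s^3 in the expansion is 9, so f′′′(0) = 3! * (9) = 54.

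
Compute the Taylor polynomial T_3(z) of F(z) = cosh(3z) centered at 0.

9*z^2/2 + 1

[z^0] = 1;  [z^1] = 0;  [z^2] = 9/2;  [z^3] = 0.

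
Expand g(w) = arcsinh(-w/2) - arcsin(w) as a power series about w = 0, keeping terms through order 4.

Combine the two series term by term.

-7*w^3/48 - 3*w/2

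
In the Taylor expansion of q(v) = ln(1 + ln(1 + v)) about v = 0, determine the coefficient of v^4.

-35/24

Plug the Maclaurin series of the inner function into that of the outer and collect terms.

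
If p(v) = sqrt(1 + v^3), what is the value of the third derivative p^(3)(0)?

3

Apply the Taylor formula c_k = f^(k)(a)/k!.
From the series, [v^3] p = 1/2; multiply by 3! = 6 to get 3.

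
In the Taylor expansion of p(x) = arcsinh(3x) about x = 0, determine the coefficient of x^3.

-9/2

p(0) = 0
p′(0) = 3
p′′(0) = 0
p′′′(0) = -27
So c_3 = p′′′(0)/3! = -9/2.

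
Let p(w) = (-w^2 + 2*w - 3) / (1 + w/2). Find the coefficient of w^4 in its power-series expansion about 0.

-11/16

Distribute the polynomial across the series and collect like powers.
[w^0] = -3;  [w^1] = 7/2;  [w^2] = -11/4;  [w^3] = 11/8;  [w^4] = -11/16.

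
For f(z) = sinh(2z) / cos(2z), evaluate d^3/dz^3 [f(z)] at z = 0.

32

Write the quotient as an unknown series and match coefficients against numerator = denominator · series.
The coefficient of z^3 in the expansion is 16/3, so f′′′(0) = 3! * (16/3) = 32.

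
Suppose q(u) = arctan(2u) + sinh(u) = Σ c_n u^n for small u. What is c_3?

Add the two expansions coefficient-wise.
q(0) = 0
q′(0) = 3
q′′(0) = 0
q′′′(0) = -15

-5/2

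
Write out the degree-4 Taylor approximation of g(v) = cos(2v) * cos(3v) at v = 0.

313*v^4/24 - 13*v^2/2 + 1

Expand each factor separately, then convolve coefficients.
g(0) = 1
g′(0) = 0
g′′(0) = -13
g′′′(0) = 0
g^(4)(0) = 313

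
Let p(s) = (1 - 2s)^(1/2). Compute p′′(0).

From the series, [s^2] p = -1/2; multiply by 2! = 2 to get -1.

-1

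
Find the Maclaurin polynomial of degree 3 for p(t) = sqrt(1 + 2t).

t^3/2 - t^2/2 + t + 1

Differentiate repeatedly and evaluate at the center.
[t^0] = 1;  [t^1] = 1;  [t^2] = -1/2;  [t^3] = 1/2.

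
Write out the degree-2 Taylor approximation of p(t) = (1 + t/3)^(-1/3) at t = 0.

p(0) = 1
p′(0) = -1/9
p′′(0) = 4/81
Then c_k = p^(k)(0)/k! gives each Taylor coefficient.

2*t^2/81 - t/9 + 1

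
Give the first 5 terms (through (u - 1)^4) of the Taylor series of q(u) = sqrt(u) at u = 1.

-5*(u - 1)^4/128 + (u - 1)^3/16 - (u - 1)^2/8 + (u - 1)/2 + 1

q(1) = 1
q′(1) = 1/2
q′′(1) = -1/4
q′′′(1) = 3/8
q^(4)(1) = -15/16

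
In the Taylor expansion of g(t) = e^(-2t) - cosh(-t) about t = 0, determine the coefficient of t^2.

3/2

Combine the two series term by term.
[t^0] = 0;  [t^1] = -2;  [t^2] = 3/2.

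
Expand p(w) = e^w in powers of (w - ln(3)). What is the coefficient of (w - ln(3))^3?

1/2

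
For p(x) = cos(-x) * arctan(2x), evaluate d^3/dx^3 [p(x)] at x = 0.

Expand each factor separately, then convolve coefficients.
From the series, [x^3] p = -11/3; multiply by 3! = 6 to get -22.

-22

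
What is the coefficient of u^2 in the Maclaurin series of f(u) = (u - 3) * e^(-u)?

-5/2

Multiply each power in the prefactor through the base expansion.
[u^0] = -3;  [u^1] = 4;  [u^2] = -5/2.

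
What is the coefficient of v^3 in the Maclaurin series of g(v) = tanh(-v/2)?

1/24

g(0) = 0
g′(0) = -1/2
g′′(0) = 0
g′′′(0) = 1/4
The Taylor polynomial is Σ g^(k)(0)/k! · v^k.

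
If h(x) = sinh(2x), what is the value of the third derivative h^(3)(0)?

From the series, [x^3] h = 4/3; multiply by 3! = 6 to get 8.

8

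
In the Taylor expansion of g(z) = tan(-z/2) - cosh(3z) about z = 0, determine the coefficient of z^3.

-1/24

Expand each term separately and add.
g(0) = -1
g′(0) = -1/2
g′′(0) = -9
g′′′(0) = -1/4
Then c_k = g^(k)(0)/k! gives each Taylor coefficient.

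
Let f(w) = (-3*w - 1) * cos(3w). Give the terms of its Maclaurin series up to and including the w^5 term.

Multiply each power in the prefactor through the base expansion.
f(0) = -1
f′(0) = -3
f′′(0) = 9
f′′′(0) = 81
f^(4)(0) = -81
f^(5)(0) = -1215

-81*w^5/8 - 27*w^4/8 + 27*w^3/2 + 9*w^2/2 - 3*w - 1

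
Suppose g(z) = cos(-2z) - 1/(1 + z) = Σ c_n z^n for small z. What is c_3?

Add the two expansions coefficient-wise.
[z^0] = 0;  [z^1] = 1;  [z^2] = -3;  [z^3] = 1.

1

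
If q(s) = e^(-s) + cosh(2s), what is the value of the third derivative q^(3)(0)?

Combine the two series term by term.
From the series, [s^3] q = -1/6; multiply by 3! = 6 to get -1.

-1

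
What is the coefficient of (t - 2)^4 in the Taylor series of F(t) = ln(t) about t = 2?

-1/64

F(2) = ln(2)
F′(2) = 1/2
F′′(2) = -1/4
F′′′(2) = 1/4
F^(4)(2) = -3/8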